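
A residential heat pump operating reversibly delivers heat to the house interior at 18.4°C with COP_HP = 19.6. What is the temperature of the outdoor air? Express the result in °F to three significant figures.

38.3 °F

COP_HP = T_H/(T_H − T_C) gives T_H − T_C = T_H/COP.
With T_H = 291.55 K, T_C = 291.55 × (1 − 1/19.6) = 276.67 K.
Converting, 276.67 K = 38.34°F.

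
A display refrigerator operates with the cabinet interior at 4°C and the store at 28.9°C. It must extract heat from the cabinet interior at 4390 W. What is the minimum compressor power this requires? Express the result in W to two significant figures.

390 W

In absolute terms T_C = 277.15 K and T_H = 302.05 K, so ΔT = 24.90 K.
COP_Carnot = T_C/ΔT = 277.15/24.90 = 11.13.
Ẇ_min = Q̇/COP_Carnot = 4390/11.13 = 394.4 W.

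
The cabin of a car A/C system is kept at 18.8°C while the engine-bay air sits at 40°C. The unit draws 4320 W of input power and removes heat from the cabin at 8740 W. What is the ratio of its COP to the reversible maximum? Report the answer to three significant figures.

COP_actual = Q̇_C/Ẇ = 8740/4320 = 2.023.
In absolute terms T_C = 291.95 K and T_H = 313.15 K, so ΔT = 21.20 K.
COP_Carnot = T_C/ΔT = 291.95/21.20 = 13.77.
η_II = COP_actual/COP_Carnot = 2.023/13.77 = 0.1469.

0.147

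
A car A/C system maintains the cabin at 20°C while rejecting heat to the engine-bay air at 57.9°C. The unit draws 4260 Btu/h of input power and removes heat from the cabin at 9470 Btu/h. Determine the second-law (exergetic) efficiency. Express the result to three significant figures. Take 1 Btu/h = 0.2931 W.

0.287

COP_actual = Q̇_C/Ẇ = 9470/4260 = 2.223.
In absolute terms T_C = 293.15 K and T_H = 331.05 K, so ΔT = 37.90 K.
COP_Carnot = T_C/ΔT = 293.15/37.90 = 7.735.
η_II = COP_actual/COP_Carnot = 2.223/7.735 = 0.2874.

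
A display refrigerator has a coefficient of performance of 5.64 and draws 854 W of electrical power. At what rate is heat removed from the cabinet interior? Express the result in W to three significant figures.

4820 W

Q̇_C = COP × Ẇ = 5.64 × 854.0 = 4817 W.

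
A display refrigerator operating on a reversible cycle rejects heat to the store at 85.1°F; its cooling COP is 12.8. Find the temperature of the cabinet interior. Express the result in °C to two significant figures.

For a Carnot refrigerator COP_R = T_C/(T_H − T_C), so T_C = COP·T_H/(1 + COP).
With T_H = 302.65 K, T_C = 12.8 × 302.65/13.80 = 280.72 K.
Converting, 280.72 K = 7.57°C.

7.6 °C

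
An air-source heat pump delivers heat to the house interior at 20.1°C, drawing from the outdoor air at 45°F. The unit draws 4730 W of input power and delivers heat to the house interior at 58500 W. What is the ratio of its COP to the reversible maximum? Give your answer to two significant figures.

0.54

COP_actual = Q̇_H/Ẇ = 58500/4730 = 12.37.
In absolute terms T_C = 280.37 K and T_H = 293.25 K, so ΔT = 12.88 K.
COP_Carnot = T_H/ΔT = 293.25/12.88 = 22.77.
η_II = COP_actual/COP_Carnot = 12.37/22.77 = 0.5431.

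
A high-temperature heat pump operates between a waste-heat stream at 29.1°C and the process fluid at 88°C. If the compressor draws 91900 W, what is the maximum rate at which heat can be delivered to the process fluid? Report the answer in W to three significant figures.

563000 W

In absolute terms T_C = 302.25 K and T_H = 361.15 K, so ΔT = 58.90 K.
COP_Carnot = T_H/ΔT = 361.15/58.90 = 6.132.
Q̇_max = COP_Carnot × Ẇ = 6.132 × 91900 W = 563500 W.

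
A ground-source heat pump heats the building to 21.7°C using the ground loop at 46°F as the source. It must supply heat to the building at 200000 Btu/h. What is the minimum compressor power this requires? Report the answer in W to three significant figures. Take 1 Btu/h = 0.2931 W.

2770 W

In absolute terms T_C = 280.93 K and T_H = 294.85 K, so ΔT = 13.92 K.
COP_Carnot = T_H/ΔT = 294.85/13.92 = 21.18.
Ẇ_min = Q̇/COP_Carnot = 200000/21.18 = 9444 Btu/h = 2768 W.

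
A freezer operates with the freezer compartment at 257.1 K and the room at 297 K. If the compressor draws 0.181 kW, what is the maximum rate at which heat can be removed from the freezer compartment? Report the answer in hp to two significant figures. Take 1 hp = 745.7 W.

The reservoir spacing is ΔT = 297 − 257.1 = 39.90 K.
COP_Carnot = T_C/ΔT = 257.10/39.90 = 6.444.
Q̇_max = COP_Carnot × Ẇ = 6.444 × 0.1810 kW = 1.166 kW = 1.564 hp.

1.6 hp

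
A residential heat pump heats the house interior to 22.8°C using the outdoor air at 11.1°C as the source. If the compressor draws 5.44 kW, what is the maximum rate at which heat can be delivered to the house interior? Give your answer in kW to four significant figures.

In absolute terms T_C = 284.25 K and T_H = 295.95 K, so ΔT = 11.70 K.
COP_Carnot = T_H/ΔT = 295.95/11.70 = 25.29.
Q̇_max = COP_Carnot × Ẇ = 25.29 × 5.440 kW = 137.6 kW.

137.6 kW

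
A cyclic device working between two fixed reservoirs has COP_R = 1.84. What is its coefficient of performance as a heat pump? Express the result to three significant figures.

The first law on one cycle gives Q_H = Q_C + W, so Q_H/W = Q_C/W + 1.
COP_HP = COP_R + 1 = 1.84 + 1 = 2.84.

2.84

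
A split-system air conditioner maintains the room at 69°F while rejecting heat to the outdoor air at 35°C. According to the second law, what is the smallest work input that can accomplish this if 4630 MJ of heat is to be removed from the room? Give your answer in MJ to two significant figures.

In absolute terms T_C = 293.71 K and T_H = 308.15 K, so ΔT = 14.44 K.
The reversible limit is COP_R = T_C/ΔT = 20.33, so W_min = Q_C/COP = Q_C·ΔT/T_C.
W_min = 4630 × 14.44/293.71 = 227.7 MJ.

230 MJ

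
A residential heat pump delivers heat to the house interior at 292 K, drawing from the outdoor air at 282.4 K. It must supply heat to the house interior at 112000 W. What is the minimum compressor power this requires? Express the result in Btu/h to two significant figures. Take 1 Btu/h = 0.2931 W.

13000 Btu/h

The reservoir spacing is ΔT = 292 − 282.4 = 9.600 K.
COP_Carnot = T_H/ΔT = 292.00/9.600 = 30.42.
Ẇ_min = Q̇/COP_Carnot = 112000/30.42 = 3682 W = 12560 Btu/h.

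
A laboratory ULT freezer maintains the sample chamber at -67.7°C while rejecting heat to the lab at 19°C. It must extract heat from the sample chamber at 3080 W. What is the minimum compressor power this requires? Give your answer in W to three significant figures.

In absolute terms T_C = 205.45 K and T_H = 292.15 K, so ΔT = 86.70 K.
COP_Carnot = T_C/ΔT = 205.45/86.70 = 2.370.
Ẇ_min = Q̇/COP_Carnot = 3080/2.370 = 1300 W.

1300 W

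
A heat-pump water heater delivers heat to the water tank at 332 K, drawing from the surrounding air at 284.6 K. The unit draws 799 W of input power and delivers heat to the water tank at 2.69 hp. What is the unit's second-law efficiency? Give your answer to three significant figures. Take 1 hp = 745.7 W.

0.358

Converting, Q̇_H = 2.690 hp = 2006 W, so COP_actual = Q̇_H/Ẇ = 2006/799.0 = 2.511.
The reservoir spacing is ΔT = 332 − 284.6 = 47.40 K.
COP_Carnot = T_H/ΔT = 332.00/47.40 = 7.004.
η_II = COP_actual/COP_Carnot = 2.511/7.004 = 0.3584.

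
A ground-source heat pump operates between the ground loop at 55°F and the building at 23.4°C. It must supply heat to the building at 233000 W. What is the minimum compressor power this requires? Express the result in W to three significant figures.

In absolute terms T_C = 285.93 K and T_H = 296.55 K, so ΔT = 10.62 K.
COP_Carnot = T_H/ΔT = 296.55/10.62 = 27.92.
Ẇ_min = Q̇/COP_Carnot = 233000/27.92 = 8346 W.

8350 W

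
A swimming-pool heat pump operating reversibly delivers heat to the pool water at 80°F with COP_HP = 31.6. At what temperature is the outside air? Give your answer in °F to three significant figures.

COP_HP = T_H/(T_H − T_C) gives T_H − T_C = T_H/COP.
With T_H = 299.82 K, T_C = 299.82 × (1 − 1/31.6) = 290.33 K.
Converting, 290.33 K = 62.92°F.

62.9 °F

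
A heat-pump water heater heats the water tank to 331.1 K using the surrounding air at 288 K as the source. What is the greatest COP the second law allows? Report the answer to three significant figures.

The reservoir spacing is ΔT = 331.1 − 288 = 43.10 K.
For a reversible cycle, COP_Carnot = T_H/ΔT = 331.10/43.10 = 7.682.

7.68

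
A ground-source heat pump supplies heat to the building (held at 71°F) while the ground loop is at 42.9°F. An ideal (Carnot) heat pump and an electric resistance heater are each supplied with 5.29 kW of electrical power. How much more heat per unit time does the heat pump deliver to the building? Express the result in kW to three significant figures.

In absolute terms T_C = 279.21 K and T_H = 294.82 K, so ΔT = 15.61 K.
COP_Carnot = T_H/ΔT = 294.82/15.61 = 18.89.
The heat pump delivers Q̇_H = COP × Ẇ = 99.90 kW; the resistance heater delivers Ẇ = 5.290 kW.
Extra = (COP − 1)·Ẇ = 94.61 kW.

94.6 kW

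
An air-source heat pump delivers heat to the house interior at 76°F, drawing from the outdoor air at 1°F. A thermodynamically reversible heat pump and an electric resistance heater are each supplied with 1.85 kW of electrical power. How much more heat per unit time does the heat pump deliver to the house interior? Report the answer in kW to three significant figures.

11.4 kW

In absolute terms T_C = 255.93 K and T_H = 297.59 K, so ΔT = 41.67 K.
COP_Carnot = T_H/ΔT = 297.59/41.67 = 7.142.
The heat pump delivers Q̇_H = COP × Ẇ = 13.21 kW; the resistance heater delivers Ẇ = 1.850 kW.
Extra = (COP − 1)·Ẇ = 11.36 kW.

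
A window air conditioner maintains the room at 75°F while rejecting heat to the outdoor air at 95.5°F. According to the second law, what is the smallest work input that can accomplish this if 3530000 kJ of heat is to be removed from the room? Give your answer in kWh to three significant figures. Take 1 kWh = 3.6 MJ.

In absolute terms T_C = 297.04 K and T_H = 308.43 K, so ΔT = 11.39 K.
The reversible limit is COP_R = T_C/ΔT = 26.08, so W_min = Q_C/COP = Q_C·ΔT/T_C.
W_min = 3530000 × 11.39/297.04 = 135300 kJ = 37.60 kWh.

37.6 kWh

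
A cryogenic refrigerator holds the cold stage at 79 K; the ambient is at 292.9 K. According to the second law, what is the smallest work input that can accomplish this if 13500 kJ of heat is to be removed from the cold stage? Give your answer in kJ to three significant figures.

36600 kJ

The reservoir spacing is ΔT = 292.9 − 79 = 213.9 K.
The reversible limit is COP_R = T_C/ΔT = 0.3693, so W_min = Q_C/COP = Q_C·ΔT/T_C.
W_min = 13500 × 213.9/79.00 = 36550 kJ.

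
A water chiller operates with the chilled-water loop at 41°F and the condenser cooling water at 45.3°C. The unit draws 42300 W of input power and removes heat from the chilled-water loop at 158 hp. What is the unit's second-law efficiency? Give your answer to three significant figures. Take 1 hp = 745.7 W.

0.404

Converting, Q̇_C = 158.0 hp = 117800 W, so COP_actual = Q̇_C/Ẇ = 117800/42300 = 2.785.
In absolute terms T_C = 278.15 K and T_H = 318.45 K, so ΔT = 40.30 K.
COP_Carnot = T_C/ΔT = 278.15/40.30 = 6.902.
η_II = COP_actual/COP_Carnot = 2.785/6.902 = 0.4036.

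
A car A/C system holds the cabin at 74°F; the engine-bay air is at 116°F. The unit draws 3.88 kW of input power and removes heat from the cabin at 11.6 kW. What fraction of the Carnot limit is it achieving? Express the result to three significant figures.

COP_actual = Q̇_C/Ẇ = 11.60/3.880 = 2.990.
In absolute terms T_C = 296.48 K and T_H = 319.82 K, so ΔT = 23.33 K.
COP_Carnot = T_C/ΔT = 296.48/23.33 = 12.71.
η_II = COP_actual/COP_Carnot = 2.990/12.71 = 0.2353.

0.235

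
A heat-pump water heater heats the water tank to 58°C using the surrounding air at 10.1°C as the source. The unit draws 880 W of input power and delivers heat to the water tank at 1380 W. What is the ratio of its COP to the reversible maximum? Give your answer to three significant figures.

0.227

COP_actual = Q̇_H/Ẇ = 1380/880.0 = 1.568.
In absolute terms T_C = 283.25 K and T_H = 331.15 K, so ΔT = 47.90 K.
COP_Carnot = T_H/ΔT = 331.15/47.90 = 6.913.
η_II = COP_actual/COP_Carnot = 1.568/6.913 = 0.2268.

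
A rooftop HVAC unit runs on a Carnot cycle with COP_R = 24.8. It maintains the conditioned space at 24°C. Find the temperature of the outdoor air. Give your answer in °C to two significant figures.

36 °C

COP_R = T_C/(T_H − T_C) gives T_H − T_C = T_C/COP.
With T_C = 297.15 K, T_H = 297.15 × (1 + 1/24.8) = 309.13 K.
Converting, 309.13 K = 35.98°C.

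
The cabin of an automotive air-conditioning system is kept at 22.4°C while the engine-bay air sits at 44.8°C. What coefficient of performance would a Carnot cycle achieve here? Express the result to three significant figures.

13.2

In absolute terms T_C = 295.55 K and T_H = 317.95 K, so ΔT = 22.40 K.
For a reversible cycle, COP_Carnot = T_C/ΔT = 295.55/22.40 = 13.19.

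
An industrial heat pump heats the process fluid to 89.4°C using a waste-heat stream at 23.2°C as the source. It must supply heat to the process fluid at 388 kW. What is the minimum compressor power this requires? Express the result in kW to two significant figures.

In absolute terms T_C = 296.35 K and T_H = 362.55 K, so ΔT = 66.20 K.
COP_Carnot = T_H/ΔT = 362.55/66.20 = 5.477.
Ẇ_min = Q̇/COP_Carnot = 388.0/5.477 = 70.85 kW.

71 kW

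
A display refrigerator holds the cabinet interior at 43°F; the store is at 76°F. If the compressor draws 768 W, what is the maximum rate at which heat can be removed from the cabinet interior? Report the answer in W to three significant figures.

11700 W

In absolute terms T_C = 279.26 K and T_H = 297.59 K, so ΔT = 18.33 K.
COP_Carnot = T_C/ΔT = 279.26/18.33 = 15.23.
Q̇_max = COP_Carnot × Ẇ = 15.23 × 768.0 W = 11700 W.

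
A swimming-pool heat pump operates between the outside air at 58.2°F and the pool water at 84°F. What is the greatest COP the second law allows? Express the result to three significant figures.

21.1

In absolute terms T_C = 287.71 K and T_H = 302.04 K, so ΔT = 14.33 K.
For a reversible cycle, COP_Carnot = T_H/ΔT = 302.04/14.33 = 21.07.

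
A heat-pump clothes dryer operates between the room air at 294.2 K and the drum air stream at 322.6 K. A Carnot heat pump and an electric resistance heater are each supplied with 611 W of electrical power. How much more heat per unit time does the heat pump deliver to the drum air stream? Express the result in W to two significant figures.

The reservoir spacing is ΔT = 322.6 − 294.2 = 28.40 K.
COP_Carnot = T_H/ΔT = 322.60/28.40 = 11.36.
The heat pump delivers Q̇_H = COP × Ẇ = 6940 W; the resistance heater delivers Ẇ = 611.0 W.
Extra = (COP − 1)·Ẇ = 6329 W.

6300 W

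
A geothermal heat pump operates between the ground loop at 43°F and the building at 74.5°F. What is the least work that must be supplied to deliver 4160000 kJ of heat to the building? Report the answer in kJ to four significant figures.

245300 kJ

In absolute terms T_C = 279.26 K and T_H = 296.76 K, so ΔT = 17.50 K.
The reversible limit is COP_HP = T_H/ΔT = 16.96, so W_min = Q_H/COP = Q_H·ΔT/T_H.
W_min = 4160000 × 17.50/296.76 = 245300 kJ.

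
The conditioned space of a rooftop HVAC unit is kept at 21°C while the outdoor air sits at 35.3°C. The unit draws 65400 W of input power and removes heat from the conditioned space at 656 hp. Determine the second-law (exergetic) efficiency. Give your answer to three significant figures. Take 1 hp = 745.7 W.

0.364

Converting, Q̇_C = 656.0 hp = 489200 W, so COP_actual = Q̇_C/Ẇ = 489200/65400 = 7.480.
In absolute terms T_C = 294.15 K and T_H = 308.45 K, so ΔT = 14.30 K.
COP_Carnot = T_C/ΔT = 294.15/14.30 = 20.57.
η_II = COP_actual/COP_Carnot = 7.480/20.57 = 0.3636.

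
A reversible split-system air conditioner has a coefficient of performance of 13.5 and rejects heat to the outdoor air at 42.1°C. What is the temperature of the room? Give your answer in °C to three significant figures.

For a Carnot refrigerator COP_R = T_C/(T_H − T_C), so T_C = COP·T_H/(1 + COP).
With T_H = 315.25 K, T_C = 13.5 × 315.25/14.50 = 293.51 K.
Converting, 293.51 K = 20.36°C.

20.4 °C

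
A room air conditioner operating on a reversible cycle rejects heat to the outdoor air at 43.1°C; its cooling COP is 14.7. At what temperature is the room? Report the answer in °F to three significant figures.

73.3 °F

For a Carnot refrigerator COP_R = T_C/(T_H − T_C), so T_C = COP·T_H/(1 + COP).
With T_H = 316.25 K, T_C = 14.7 × 316.25/15.70 = 296.11 K.
Converting, 296.11 K = 73.32°F.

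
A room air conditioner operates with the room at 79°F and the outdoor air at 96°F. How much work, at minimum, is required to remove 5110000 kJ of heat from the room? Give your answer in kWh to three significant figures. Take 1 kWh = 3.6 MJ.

In absolute terms T_C = 299.26 K and T_H = 308.71 K, so ΔT = 9.444 K.
The reversible limit is COP_R = T_C/ΔT = 31.69, so W_min = Q_C/COP = Q_C·ΔT/T_C.
W_min = 5110000 × 9.444/299.26 = 161300 kJ = 44.80 kWh.

44.8 kWh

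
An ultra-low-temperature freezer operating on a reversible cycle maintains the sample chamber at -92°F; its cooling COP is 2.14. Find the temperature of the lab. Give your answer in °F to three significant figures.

79.8 °F

COP_R = T_C/(T_H − T_C) gives T_H − T_C = T_C/COP.
With T_C = 204.26 K, T_H = 204.26 × (1 + 1/2.14) = 299.71 K.
Converting, 299.71 K = 79.81°F.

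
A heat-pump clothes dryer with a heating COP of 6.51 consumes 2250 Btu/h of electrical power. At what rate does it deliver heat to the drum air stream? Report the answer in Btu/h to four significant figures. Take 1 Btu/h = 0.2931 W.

Q̇_H = COP_HP × Ẇ = 6.51 × 2250 = 14650 Btu/h.

14650 Btu/h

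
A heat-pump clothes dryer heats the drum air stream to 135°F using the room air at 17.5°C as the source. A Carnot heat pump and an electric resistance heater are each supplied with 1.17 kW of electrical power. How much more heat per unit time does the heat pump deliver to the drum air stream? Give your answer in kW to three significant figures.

8.56 kW

In absolute terms T_C = 290.65 K and T_H = 330.37 K, so ΔT = 39.72 K.
COP_Carnot = T_H/ΔT = 330.37/39.72 = 8.317.
The heat pump delivers Q̇_H = COP × Ẇ = 9.731 kW; the resistance heater delivers Ẇ = 1.170 kW.
Extra = (COP − 1)·Ẇ = 8.561 kW.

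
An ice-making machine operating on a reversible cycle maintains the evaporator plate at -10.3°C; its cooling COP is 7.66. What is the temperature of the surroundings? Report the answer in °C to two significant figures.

COP_R = T_C/(T_H − T_C) gives T_H − T_C = T_C/COP.
With T_C = 262.85 K, T_H = 262.85 × (1 + 1/7.66) = 297.16 K.
Converting, 297.16 K = 24.01°C.

24 °C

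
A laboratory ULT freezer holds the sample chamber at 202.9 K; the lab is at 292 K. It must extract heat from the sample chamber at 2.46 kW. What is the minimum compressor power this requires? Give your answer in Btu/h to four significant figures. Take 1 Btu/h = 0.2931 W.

3686 Btu/h

The reservoir spacing is ΔT = 292 − 202.9 = 89.10 K.
COP_Carnot = T_C/ΔT = 202.90/89.10 = 2.277.
Ẇ_min = Q̇/COP_Carnot = 2.460/2.277 = 1.080 kW = 3686 Btu/h.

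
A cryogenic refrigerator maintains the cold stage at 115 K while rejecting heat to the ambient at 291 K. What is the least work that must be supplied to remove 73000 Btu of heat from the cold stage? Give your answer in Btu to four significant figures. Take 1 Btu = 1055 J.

111700 Btu

The reservoir spacing is ΔT = 291 − 115 = 176.0 K.
The reversible limit is COP_R = T_C/ΔT = 0.6534, so W_min = Q_C/COP = Q_C·ΔT/T_C.
W_min = 73000 × 176.0/115.00 = 111700 Btu.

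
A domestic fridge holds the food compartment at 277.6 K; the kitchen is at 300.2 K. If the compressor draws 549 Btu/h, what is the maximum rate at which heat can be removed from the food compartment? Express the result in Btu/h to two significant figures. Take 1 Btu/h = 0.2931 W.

The reservoir spacing is ΔT = 300.2 − 277.6 = 22.60 K.
COP_Carnot = T_C/ΔT = 277.60/22.60 = 12.28.
Q̇_max = COP_Carnot × Ẇ = 12.28 × 549.0 Btu/h = 6743 Btu/h.

6700 Btu/h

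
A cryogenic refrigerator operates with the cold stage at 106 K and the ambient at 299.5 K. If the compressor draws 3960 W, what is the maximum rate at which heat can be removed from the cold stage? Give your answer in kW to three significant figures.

The reservoir spacing is ΔT = 299.5 − 106 = 193.5 K.
COP_Carnot = T_C/ΔT = 106.00/193.5 = 0.5478.
Q̇_max = COP_Carnot × Ẇ = 0.5478 × 3960 W = 2169 W = 2.169 kW.

2.17 kW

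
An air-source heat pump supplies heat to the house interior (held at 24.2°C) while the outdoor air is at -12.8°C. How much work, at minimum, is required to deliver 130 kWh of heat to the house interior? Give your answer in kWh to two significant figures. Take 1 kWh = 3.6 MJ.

16 kWh

In absolute terms T_C = 260.35 K and T_H = 297.35 K, so ΔT = 37.00 K.
The reversible limit is COP_HP = T_H/ΔT = 8.036, so W_min = Q_H/COP = Q_H·ΔT/T_H.
W_min = 130.0 × 37.00/297.35 = 16.18 kWh.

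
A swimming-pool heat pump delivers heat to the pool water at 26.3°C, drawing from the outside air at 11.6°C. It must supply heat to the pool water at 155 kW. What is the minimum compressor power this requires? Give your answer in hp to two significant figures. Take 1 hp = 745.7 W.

10 hp

In absolute terms T_C = 284.75 K and T_H = 299.45 K, so ΔT = 14.70 K.
COP_Carnot = T_H/ΔT = 299.45/14.70 = 20.37.
Ẇ_min = Q̇/COP_Carnot = 155.0/20.37 = 7.609 kW = 10.20 hp.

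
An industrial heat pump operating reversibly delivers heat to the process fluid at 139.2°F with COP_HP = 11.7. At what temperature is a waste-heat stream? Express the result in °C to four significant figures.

COP_HP = T_H/(T_H − T_C) gives T_H − T_C = T_H/COP.
With T_H = 332.71 K, T_C = 332.71 × (1 − 1/11.7) = 304.27 K.
Converting, 304.27 K = 31.12°C.

31.12 °C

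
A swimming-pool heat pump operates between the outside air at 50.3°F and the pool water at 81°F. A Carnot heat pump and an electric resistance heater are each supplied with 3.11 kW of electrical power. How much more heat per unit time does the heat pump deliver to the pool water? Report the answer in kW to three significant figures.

In absolute terms T_C = 283.32 K and T_H = 300.37 K, so ΔT = 17.06 K.
COP_Carnot = T_H/ΔT = 300.37/17.06 = 17.61.
The heat pump delivers Q̇_H = COP × Ẇ = 54.77 kW; the resistance heater delivers Ẇ = 3.110 kW.
Extra = (COP − 1)·Ẇ = 51.66 kW.

51.7 kW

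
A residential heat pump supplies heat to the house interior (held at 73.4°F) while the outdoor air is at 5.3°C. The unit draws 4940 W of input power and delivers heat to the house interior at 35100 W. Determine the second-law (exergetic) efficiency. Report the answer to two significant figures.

COP_actual = Q̇_H/Ẇ = 35100/4940 = 7.105.
In absolute terms T_C = 278.45 K and T_H = 296.15 K, so ΔT = 17.70 K.
COP_Carnot = T_H/ΔT = 296.15/17.70 = 16.73.
η_II = COP_actual/COP_Carnot = 7.105/16.73 = 0.4247.

0.42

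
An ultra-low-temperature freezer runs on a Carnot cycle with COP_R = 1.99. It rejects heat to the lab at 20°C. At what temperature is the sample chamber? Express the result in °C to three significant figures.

For a Carnot refrigerator COP_R = T_C/(T_H − T_C), so T_C = COP·T_H/(1 + COP).
With T_H = 293.15 K, T_C = 1.99 × 293.15/2.990 = 195.11 K.
Converting, 195.11 K = -78.04°C.

-78.0 °C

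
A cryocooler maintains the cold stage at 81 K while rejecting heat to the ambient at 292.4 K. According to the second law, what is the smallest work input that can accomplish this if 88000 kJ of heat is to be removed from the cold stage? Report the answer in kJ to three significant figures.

230000 kJ

The reservoir spacing is ΔT = 292.4 − 81 = 211.4 K.
The reversible limit is COP_R = T_C/ΔT = 0.3832, so W_min = Q_C/COP = Q_C·ΔT/T_C.
W_min = 88000 × 211.4/81.00 = 229700 kJ.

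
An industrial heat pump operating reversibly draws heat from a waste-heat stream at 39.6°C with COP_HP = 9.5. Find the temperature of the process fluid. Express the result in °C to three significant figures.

COP_HP = T_H/(T_H − T_C) rearranges to T_H = COP·T_C/(COP − 1).
With T_C = 312.75 K, T_H = 9.5 × 312.75/8.500 = 349.54 K.
Converting, 349.54 K = 76.39°C.

76.4 °C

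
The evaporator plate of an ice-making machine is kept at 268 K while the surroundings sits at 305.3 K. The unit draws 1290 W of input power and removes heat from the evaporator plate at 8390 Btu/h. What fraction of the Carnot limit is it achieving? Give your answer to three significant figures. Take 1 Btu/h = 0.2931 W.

Converting, Q̇_C = 8390 Btu/h = 2459 W, so COP_actual = Q̇_C/Ẇ = 2459/1290 = 1.906.
The reservoir spacing is ΔT = 305.3 − 268 = 37.30 K.
COP_Carnot = T_C/ΔT = 268.00/37.30 = 7.185.
η_II = COP_actual/COP_Carnot = 1.906/7.185 = 0.2653.

0.265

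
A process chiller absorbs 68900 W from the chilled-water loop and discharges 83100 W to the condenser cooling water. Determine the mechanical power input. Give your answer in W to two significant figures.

14000 W

For a cyclic device the first law requires Q̇_H = Q̇_C + Ẇ.
Ẇ = Q̇_H − Q̇_C = 14200 W.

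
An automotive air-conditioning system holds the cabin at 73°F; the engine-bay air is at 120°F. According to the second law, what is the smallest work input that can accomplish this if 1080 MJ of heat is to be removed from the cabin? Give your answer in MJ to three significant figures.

95.3 MJ

In absolute terms T_C = 295.93 K and T_H = 322.04 K, so ΔT = 26.11 K.
The reversible limit is COP_R = T_C/ΔT = 11.33, so W_min = Q_C/COP = Q_C·ΔT/T_C.
W_min = 1080 × 26.11/295.93 = 95.29 MJ.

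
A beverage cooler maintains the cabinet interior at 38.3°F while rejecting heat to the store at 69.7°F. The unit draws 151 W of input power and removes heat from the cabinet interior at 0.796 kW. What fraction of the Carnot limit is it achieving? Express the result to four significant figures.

0.3324

Converting, Q̇_C = 0.7960 kW = 796.0 W, so COP_actual = Q̇_C/Ẇ = 796.0/151.0 = 5.272.
In absolute terms T_C = 276.65 K and T_H = 294.09 K, so ΔT = 17.44 K.
COP_Carnot = T_C/ΔT = 276.65/17.44 = 15.86.
η_II = COP_actual/COP_Carnot = 5.272/15.86 = 0.3324.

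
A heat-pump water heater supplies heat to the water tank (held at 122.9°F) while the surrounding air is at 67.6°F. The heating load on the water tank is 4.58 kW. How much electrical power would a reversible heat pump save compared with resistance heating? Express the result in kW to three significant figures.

4.15 kW

In absolute terms T_C = 292.93 K and T_H = 323.65 K, so ΔT = 30.72 K.
COP_Carnot = T_H/ΔT = 323.65/30.72 = 10.53.
Resistance heating needs Ẇ_res = Q̇_H = 4.580 kW; the reversible heat pump needs only Ẇ_hp = Q̇_H/COP = 0.4348 kW.
Saving = 4.580 − 0.4348 = 4.145 kW.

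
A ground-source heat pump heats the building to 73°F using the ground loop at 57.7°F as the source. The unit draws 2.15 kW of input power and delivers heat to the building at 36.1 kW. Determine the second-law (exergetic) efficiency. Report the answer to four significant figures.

COP_actual = Q̇_H/Ẇ = 36.10/2.150 = 16.79.
In absolute terms T_C = 287.43 K and T_H = 295.93 K, so ΔT = 8.500 K.
COP_Carnot = T_H/ΔT = 295.93/8.500 = 34.82.
η_II = COP_actual/COP_Carnot = 16.79/34.82 = 0.4823.

0.4823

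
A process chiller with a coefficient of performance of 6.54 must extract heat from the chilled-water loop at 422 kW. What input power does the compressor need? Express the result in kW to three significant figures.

Ẇ = Q̇_C/COP = 422.0/6.54 = 64.53 kW.

64.5 kW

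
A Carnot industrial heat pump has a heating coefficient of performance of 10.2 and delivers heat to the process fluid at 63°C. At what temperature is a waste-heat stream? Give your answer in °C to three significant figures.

30.0 °C

COP_HP = T_H/(T_H − T_C) gives T_H − T_C = T_H/COP.
With T_H = 336.15 K, T_C = 336.15 × (1 − 1/10.2) = 303.19 K.
Converting, 303.19 K = 30.04°C.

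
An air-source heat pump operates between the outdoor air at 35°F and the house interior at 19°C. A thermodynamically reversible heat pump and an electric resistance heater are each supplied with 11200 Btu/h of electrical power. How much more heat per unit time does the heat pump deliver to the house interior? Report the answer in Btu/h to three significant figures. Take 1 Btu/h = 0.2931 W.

178000 Btu/h

In absolute terms T_C = 274.82 K and T_H = 292.15 K, so ΔT = 17.33 K.
COP_Carnot = T_H/ΔT = 292.15/17.33 = 16.85.
The heat pump delivers Q̇_H = COP × Ẇ = 188800 Btu/h; the resistance heater delivers Ẇ = 11200 Btu/h.
Extra = (COP − 1)·Ẇ = 177600 Btu/h.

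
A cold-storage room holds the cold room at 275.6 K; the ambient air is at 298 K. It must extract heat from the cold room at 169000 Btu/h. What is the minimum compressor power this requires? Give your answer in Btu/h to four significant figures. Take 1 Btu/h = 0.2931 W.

The reservoir spacing is ΔT = 298 − 275.6 = 22.40 K.
COP_Carnot = T_C/ΔT = 275.60/22.40 = 12.30.
Ẇ_min = Q̇/COP_Carnot = 169000/12.30 = 13740 Btu/h.

13740 Btu/h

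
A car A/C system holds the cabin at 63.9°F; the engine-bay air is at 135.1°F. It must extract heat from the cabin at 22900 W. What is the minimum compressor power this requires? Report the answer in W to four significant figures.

3114 W

In absolute terms T_C = 290.87 K and T_H = 330.43 K, so ΔT = 39.56 K.
COP_Carnot = T_C/ΔT = 290.87/39.56 = 7.354.
Ẇ_min = Q̇/COP_Carnot = 22900/7.354 = 3114 W.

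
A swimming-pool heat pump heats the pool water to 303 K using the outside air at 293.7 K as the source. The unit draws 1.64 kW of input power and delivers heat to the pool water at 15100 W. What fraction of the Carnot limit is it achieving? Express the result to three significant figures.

Converting, Q̇_H = 15100 W = 15.10 kW, so COP_actual = Q̇_H/Ẇ = 15.10/1.640 = 9.207.
The reservoir spacing is ΔT = 303 − 293.7 = 9.300 K.
COP_Carnot = T_H/ΔT = 303.00/9.300 = 32.58.
η_II = COP_actual/COP_Carnot = 9.207/32.58 = 0.2826.

0.283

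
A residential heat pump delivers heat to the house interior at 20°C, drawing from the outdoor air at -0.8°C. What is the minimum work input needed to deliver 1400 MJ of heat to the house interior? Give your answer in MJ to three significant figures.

99.3 MJ

In absolute terms T_C = 272.35 K and T_H = 293.15 K, so ΔT = 20.80 K.
The reversible limit is COP_HP = T_H/ΔT = 14.09, so W_min = Q_H/COP = Q_H·ΔT/T_H.
W_min = 1400 × 20.80/293.15 = 99.33 MJ.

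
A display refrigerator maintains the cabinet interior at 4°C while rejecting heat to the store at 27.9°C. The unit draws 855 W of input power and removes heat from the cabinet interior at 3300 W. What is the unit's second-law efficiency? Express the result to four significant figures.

0.3328

COP_actual = Q̇_C/Ẇ = 3300/855.0 = 3.860.
In absolute terms T_C = 277.15 K and T_H = 301.05 K, so ΔT = 23.90 K.
COP_Carnot = T_C/ΔT = 277.15/23.90 = 11.60.
η_II = COP_actual/COP_Carnot = 3.860/11.60 = 0.3328.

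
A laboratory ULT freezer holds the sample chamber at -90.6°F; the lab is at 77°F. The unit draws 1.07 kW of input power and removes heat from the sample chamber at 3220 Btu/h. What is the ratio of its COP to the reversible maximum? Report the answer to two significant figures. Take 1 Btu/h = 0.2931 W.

Converting, Q̇_C = 3220 Btu/h = 0.9438 kW, so COP_actual = Q̇_C/Ẇ = 0.9438/1.070 = 0.8820.
In absolute terms T_C = 205.04 K and T_H = 298.15 K, so ΔT = 93.11 K.
COP_Carnot = T_C/ΔT = 205.04/93.11 = 2.202.
η_II = COP_actual/COP_Carnot = 0.8820/2.202 = 0.4005.

0.40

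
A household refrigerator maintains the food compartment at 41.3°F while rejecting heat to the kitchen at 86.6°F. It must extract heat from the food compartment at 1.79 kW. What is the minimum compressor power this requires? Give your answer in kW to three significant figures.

0.162 kW

In absolute terms T_C = 278.32 K and T_H = 303.48 K, so ΔT = 25.17 K.
COP_Carnot = T_C/ΔT = 278.32/25.17 = 11.06.
Ẇ_min = Q̇/COP_Carnot = 1.790/11.06 = 0.1619 kW.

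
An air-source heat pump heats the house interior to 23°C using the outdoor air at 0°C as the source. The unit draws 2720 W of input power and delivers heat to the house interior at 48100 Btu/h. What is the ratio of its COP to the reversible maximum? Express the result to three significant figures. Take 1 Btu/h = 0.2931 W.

0.403

Converting, Q̇_H = 48100 Btu/h = 14100 W, so COP_actual = Q̇_H/Ẇ = 14100/2720 = 5.183.
In absolute terms T_C = 273.15 K and T_H = 296.15 K, so ΔT = 23.00 K.
COP_Carnot = T_H/ΔT = 296.15/23.00 = 12.88.
η_II = COP_actual/COP_Carnot = 5.183/12.88 = 0.4025.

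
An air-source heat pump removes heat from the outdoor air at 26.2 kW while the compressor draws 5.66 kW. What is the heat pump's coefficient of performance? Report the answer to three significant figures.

5.63

The first law gives Q̇_H = Q̇_C + Ẇ, so the three rates are Q̇_C = 26.20, Q̇_H = 31.86, Ẇ = 5.660 kW.
COP_HP = Q̇_H/Ẇ = 31.86/5.660 = 5.629.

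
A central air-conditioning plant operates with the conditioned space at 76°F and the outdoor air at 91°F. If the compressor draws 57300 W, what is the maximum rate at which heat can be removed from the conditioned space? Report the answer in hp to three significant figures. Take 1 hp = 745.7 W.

2740 hp

In absolute terms T_C = 297.59 K and T_H = 305.93 K, so ΔT = 8.333 K.
COP_Carnot = T_C/ΔT = 297.59/8.333 = 35.71.
Q̇_max = COP_Carnot × Ẇ = 35.71 × 57300 W = 2046000 W = 2744 hp.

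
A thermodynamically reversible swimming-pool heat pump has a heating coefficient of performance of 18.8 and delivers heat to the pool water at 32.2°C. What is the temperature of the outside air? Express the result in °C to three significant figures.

16.0 °C

COP_HP = T_H/(T_H − T_C) gives T_H − T_C = T_H/COP.
With T_H = 305.35 K, T_C = 305.35 × (1 − 1/18.8) = 289.11 K.
Converting, 289.11 K = 15.96°C.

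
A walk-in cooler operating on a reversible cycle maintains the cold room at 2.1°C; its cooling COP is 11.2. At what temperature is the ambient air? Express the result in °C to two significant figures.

27 °C

COP_R = T_C/(T_H − T_C) gives T_H − T_C = T_C/COP.
With T_C = 275.25 K, T_H = 275.25 × (1 + 1/11.2) = 299.83 K.
Converting, 299.83 K = 26.68°C.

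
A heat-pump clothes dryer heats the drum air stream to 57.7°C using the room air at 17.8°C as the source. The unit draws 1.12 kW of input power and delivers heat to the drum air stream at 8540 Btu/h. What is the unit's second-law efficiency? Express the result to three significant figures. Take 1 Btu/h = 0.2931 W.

Converting, Q̇_H = 8540 Btu/h = 2.503 kW, so COP_actual = Q̇_H/Ẇ = 2.503/1.120 = 2.235.
In absolute terms T_C = 290.95 K and T_H = 330.85 K, so ΔT = 39.90 K.
COP_Carnot = T_H/ΔT = 330.85/39.90 = 8.292.
η_II = COP_actual/COP_Carnot = 2.235/8.292 = 0.2695.

0.270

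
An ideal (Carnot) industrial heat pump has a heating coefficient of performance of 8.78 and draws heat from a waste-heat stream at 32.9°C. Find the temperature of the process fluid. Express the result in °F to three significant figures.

162 °F

COP_HP = T_H/(T_H − T_C) rearranges to T_H = COP·T_C/(COP − 1).
With T_C = 306.05 K, T_H = 8.78 × 306.05/7.780 = 345.39 K.
Converting, 345.39 K = 162.03°F.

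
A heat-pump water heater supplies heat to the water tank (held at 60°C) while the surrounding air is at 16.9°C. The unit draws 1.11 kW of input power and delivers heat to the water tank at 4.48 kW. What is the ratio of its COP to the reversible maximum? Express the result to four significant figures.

COP_actual = Q̇_H/Ẇ = 4.480/1.110 = 4.036.
In absolute terms T_C = 290.05 K and T_H = 333.15 K, so ΔT = 43.10 K.
COP_Carnot = T_H/ΔT = 333.15/43.10 = 7.730.
η_II = COP_actual/COP_Carnot = 4.036/7.730 = 0.5221.

0.5221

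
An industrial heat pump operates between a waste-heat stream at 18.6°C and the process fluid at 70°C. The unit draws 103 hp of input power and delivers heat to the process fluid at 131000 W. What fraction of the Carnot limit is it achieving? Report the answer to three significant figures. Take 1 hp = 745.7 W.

Converting, Q̇_H = 131000 W = 175.7 hp, so COP_actual = Q̇_H/Ẇ = 175.7/103.0 = 1.706.
In absolute terms T_C = 291.75 K and T_H = 343.15 K, so ΔT = 51.40 K.
COP_Carnot = T_H/ΔT = 343.15/51.40 = 6.676.
η_II = COP_actual/COP_Carnot = 1.706/6.676 = 0.2555.

0.255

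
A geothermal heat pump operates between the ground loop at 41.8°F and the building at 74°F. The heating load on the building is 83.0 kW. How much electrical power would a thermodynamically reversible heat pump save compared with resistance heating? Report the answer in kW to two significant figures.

78 kW

In absolute terms T_C = 278.59 K and T_H = 296.48 K, so ΔT = 17.89 K.
COP_Carnot = T_H/ΔT = 296.48/17.89 = 16.57.
Resistance heating needs Ẇ_res = Q̇_H = 83.00 kW; the reversible heat pump needs only Ẇ_hp = Q̇_H/COP = 5.008 kW.
Saving = 83.00 − 5.008 = 77.99 kW.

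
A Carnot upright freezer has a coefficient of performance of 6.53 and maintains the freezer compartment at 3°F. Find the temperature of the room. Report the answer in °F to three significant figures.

73.9 °F

COP_R = T_C/(T_H − T_C) gives T_H − T_C = T_C/COP.
With T_C = 257.04 K, T_H = 257.04 × (1 + 1/6.53) = 296.40 K.
Converting, 296.40 K = 73.85°F.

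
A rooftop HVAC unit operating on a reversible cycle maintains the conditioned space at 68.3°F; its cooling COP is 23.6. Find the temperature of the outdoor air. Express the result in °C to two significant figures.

COP_R = T_C/(T_H − T_C) gives T_H − T_C = T_C/COP.
With T_C = 293.32 K, T_H = 293.32 × (1 + 1/23.6) = 305.75 K.
Converting, 305.75 K = 32.60°C.

33 °C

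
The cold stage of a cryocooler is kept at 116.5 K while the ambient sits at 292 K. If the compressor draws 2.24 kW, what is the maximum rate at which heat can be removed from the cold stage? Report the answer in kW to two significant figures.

The reservoir spacing is ΔT = 292 − 116.5 = 175.5 K.
COP_Carnot = T_C/ΔT = 116.50/175.5 = 0.6638.
Q̇_max = COP_Carnot × Ẇ = 0.6638 × 2.240 kW = 1.487 kW.

1.5 kW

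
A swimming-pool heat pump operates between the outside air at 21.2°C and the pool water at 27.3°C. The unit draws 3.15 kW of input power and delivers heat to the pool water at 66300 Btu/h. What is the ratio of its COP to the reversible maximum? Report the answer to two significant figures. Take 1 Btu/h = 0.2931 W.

Converting, Q̇_H = 66300 Btu/h = 19.43 kW, so COP_actual = Q̇_H/Ẇ = 19.43/3.150 = 6.169.
In absolute terms T_C = 294.35 K and T_H = 300.45 K, so ΔT = 6.100 K.
COP_Carnot = T_H/ΔT = 300.45/6.100 = 49.25.
η_II = COP_actual/COP_Carnot = 6.169/49.25 = 0.1252.

0.13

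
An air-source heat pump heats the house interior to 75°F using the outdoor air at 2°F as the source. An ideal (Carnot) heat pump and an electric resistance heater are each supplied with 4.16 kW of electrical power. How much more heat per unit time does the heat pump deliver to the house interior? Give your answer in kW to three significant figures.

In absolute terms T_C = 256.48 K and T_H = 297.04 K, so ΔT = 40.56 K.
COP_Carnot = T_H/ΔT = 297.04/40.56 = 7.324.
The heat pump delivers Q̇_H = COP × Ẇ = 30.47 kW; the resistance heater delivers Ẇ = 4.160 kW.
Extra = (COP − 1)·Ẇ = 26.31 kW.

26.3 kW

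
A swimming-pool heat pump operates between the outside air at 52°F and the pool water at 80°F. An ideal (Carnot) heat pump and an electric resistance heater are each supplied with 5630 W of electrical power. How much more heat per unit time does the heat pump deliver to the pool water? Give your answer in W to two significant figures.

In absolute terms T_C = 284.26 K and T_H = 299.82 K, so ΔT = 15.56 K.
COP_Carnot = T_H/ΔT = 299.82/15.56 = 19.27.
The heat pump delivers Q̇_H = COP × Ẇ = 108500 W; the resistance heater delivers Ẇ = 5630 W.
Extra = (COP − 1)·Ẇ = 102900 W.

100000 W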